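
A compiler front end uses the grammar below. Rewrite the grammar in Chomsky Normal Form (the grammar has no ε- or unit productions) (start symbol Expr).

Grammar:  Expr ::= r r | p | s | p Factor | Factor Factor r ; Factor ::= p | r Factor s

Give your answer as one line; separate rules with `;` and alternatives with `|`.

Expr ::= X1 X1 | p | s | X2 Factor | Factor Y1; Factor ::= p | X1 Y2; X1 ::= r; X2 ::= p; X3 ::= s; Y1 ::= Factor X1; Y2 ::= Factor X3

Introduce a nonterminal for each terminal appearing in a rule of length ≥ 2: X1 → r, X2 → p, X3 → s.
Binarize each right-hand side of length ≥ 3 by chaining fresh nonterminals (Y1, Y2, …): affected rules were Expr → Factor Factor X1; Factor → X1 Factor X3.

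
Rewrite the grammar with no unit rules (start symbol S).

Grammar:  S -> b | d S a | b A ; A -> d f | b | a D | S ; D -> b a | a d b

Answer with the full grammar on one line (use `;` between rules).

Unit pairs: A ⇒* {S}.
For every A with A ⇒* B via unit rules, add B's non-unit alternatives to A; then delete every rule of the form X → Y.

S -> b | d S a | b A; A -> b | d S a | b A | d f | a D; D -> b a | a d b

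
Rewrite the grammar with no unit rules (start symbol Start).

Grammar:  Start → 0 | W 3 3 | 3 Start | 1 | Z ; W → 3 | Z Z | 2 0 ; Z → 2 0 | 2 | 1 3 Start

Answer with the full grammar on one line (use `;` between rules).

Unit pairs: Start ⇒* {Z}.
Replace each nonterminal's rules with the union of the non-unit rules of every nonterminal it unit-derives.

Start → 2 0 | 2 | 1 3 Start | 0 | W 3 3 | 3 Start | 1; W → 3 | Z Z | 2 0; Z → 2 0 | 2 | 1 3 Start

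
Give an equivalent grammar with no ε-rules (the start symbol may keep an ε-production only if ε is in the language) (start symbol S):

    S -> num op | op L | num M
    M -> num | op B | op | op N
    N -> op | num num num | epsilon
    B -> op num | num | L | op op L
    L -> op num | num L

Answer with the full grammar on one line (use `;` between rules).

Nullable nonterminals: {N}.
ε ∉ L(G), so no ε-production is kept.

S -> num op | op L | num M; M -> num | op B | op | op N; N -> op | num num num; B -> op num | num | L | op op L; L -> op num | num L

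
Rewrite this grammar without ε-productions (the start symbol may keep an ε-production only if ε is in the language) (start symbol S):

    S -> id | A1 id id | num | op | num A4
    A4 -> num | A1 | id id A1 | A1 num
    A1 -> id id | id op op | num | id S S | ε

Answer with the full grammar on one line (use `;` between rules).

Nullable nonterminals: {A1, A4}.
ε ∉ L(G), so no ε-production is kept.
For each production, add variants omitting each subset of nullable occurrences: S → A1 id id gives A1 id id | id id. A4 → id id A1 gives id id A1 | id id.

S -> id | A1 id id | id id | num | op | num A4; A4 -> num | A1 | id id A1 | id id | A1 num; A1 -> id id | id op op | num | id S S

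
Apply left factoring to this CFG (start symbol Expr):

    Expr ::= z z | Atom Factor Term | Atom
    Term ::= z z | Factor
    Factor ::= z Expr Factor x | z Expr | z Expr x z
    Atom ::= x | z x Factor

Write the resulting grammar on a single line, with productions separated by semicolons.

Expr ::= z z | Atom Expr1; Term ::= z z | Factor; Factor ::= z Expr Factor1; Atom ::= x | z x Factor; Expr1 ::= Factor Term | ε; Factor1 ::= Factor x | ε | x z

Expr has alternatives sharing prefix 'Atom': factor to Expr → Atom Expr1 with Expr1 → Factor Term | ε.
Factor has alternatives sharing prefix 'z Expr': factor to Factor → z Expr Factor1 with Factor1 → Factor x | ε | x z.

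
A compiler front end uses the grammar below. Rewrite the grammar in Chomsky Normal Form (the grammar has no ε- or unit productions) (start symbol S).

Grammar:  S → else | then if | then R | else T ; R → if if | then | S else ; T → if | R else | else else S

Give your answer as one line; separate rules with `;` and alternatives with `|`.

Introduce a nonterminal for each terminal appearing in a rule of length ≥ 2: X1 → then, X2 → if, X3 → else.
Binarize each right-hand side of length ≥ 3 by chaining fresh nonterminals (Y1, Y2, …): affected rules were T → X3 X3 S.

S → else | X1 X2 | X1 R | X3 T; R → X2 X2 | then | S X3; T → if | R X3 | X3 Y1; X1 → then; X2 → if; X3 → else; Y1 → X3 S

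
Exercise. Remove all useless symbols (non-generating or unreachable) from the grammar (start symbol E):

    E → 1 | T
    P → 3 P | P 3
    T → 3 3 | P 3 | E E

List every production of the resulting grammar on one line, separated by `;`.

E → 1 | T; T → 3 3 | E E

Generating nonterminals: {E, T}.
Reachable from E after that: {E, T}.
Removed useless symbols: {P} and every production mentioning them.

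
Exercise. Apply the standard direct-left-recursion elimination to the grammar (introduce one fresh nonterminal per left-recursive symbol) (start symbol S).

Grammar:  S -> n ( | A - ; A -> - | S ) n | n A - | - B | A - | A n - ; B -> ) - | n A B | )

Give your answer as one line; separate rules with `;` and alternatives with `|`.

Directly left-recursive nonterminal: A.
For A: α = {-, n -}, β = {-, S ) n, n A -, - B}. Rewrite as A → β A' and A' → α A' | ε.

S -> n ( | A -; A -> - A' | S ) n A' | n A - A' | - B A'; B -> ) - | n A B | ); A' -> - A' | n - A' | eps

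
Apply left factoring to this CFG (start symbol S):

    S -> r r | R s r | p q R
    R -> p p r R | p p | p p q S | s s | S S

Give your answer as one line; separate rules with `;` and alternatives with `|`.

S -> r r | R s r | p q R; R -> s s | S S | p p R'; R' -> r R | ε | q S

R has alternatives sharing prefix 'p p': factor to R → p p R' with R' → r R | ε | q S.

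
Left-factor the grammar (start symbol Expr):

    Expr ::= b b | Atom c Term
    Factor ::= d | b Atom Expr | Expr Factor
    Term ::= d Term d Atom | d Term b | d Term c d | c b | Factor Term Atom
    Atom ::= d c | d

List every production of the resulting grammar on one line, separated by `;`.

Expr ::= b b | Atom c Term; Factor ::= d | b Atom Expr | Expr Factor; Term ::= c b | Factor Term Atom | d Term Term1; Atom ::= d Atom1; Term1 ::= d Atom | b | c d; Atom1 ::= c | ε

Term has alternatives sharing prefix 'd Term': factor to Term → d Term Term1 with Term1 → d Atom | b | c d.
Atom has alternatives sharing prefix 'd': factor to Atom → d Atom1 with Atom1 → c | ε.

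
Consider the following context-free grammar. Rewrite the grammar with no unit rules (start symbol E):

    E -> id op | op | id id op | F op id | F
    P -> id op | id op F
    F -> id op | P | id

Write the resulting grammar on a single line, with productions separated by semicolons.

E -> id op | op | id id op | F op id | id | id op F; P -> id op | id op F; F -> id op | id | id op F

Unit pairs: E ⇒* {F, P}; F ⇒* {P}.
Replace each nonterminal's rules with the union of the non-unit rules of every nonterminal it unit-derives.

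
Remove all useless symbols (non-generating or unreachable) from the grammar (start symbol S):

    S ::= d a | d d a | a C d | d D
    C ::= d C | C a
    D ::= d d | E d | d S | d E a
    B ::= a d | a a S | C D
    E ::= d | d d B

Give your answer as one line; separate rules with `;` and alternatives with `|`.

Generating nonterminals: {B, D, E, S}.
Reachable from S after that: {B, D, E, S}.
Removed useless symbols: {C} and every production mentioning them.

S ::= d a | d d a | d D; D ::= d d | E d | d S | d E a; B ::= a d | a a S; E ::= d | d d B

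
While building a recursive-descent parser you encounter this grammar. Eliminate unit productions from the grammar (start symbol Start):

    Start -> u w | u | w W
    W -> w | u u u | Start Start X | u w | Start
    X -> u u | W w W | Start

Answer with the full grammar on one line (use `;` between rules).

Start -> u w | u | w W; W -> u w | u | w W | w | u u u | Start Start X; X -> u w | u | w W | u u | W w W

Unit pairs: W ⇒* {Start}; X ⇒* {Start}.
For each unit pair (A, B), copy every non-unit production of B to A, then drop all unit productions.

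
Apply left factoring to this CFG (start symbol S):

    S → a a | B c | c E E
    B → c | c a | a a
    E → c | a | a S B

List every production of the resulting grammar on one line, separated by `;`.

S → a a | B c | c E E; B → a a | c B'; E → c | a E'; B' → eps | a; E' → eps | S B

B has alternatives sharing prefix 'c': factor to B → c B' with B' → ε | a.
E has alternatives sharing prefix 'a': factor to E → a E' with E' → ε | S B.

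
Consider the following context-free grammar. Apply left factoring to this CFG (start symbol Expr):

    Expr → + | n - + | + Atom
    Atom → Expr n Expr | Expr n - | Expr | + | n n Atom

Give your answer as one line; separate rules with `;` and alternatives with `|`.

Expr has alternatives sharing prefix '+': factor to Expr → + Expr1 with Expr1 → ε | Atom.
Atom has alternatives sharing prefix 'Expr': factor to Atom → Expr Atom1 with Atom1 → n Expr | n - | ε.
Atom1 has alternatives sharing prefix 'n': factor to Atom1 → n Atom11 with Atom11 → Expr | -.

Expr → n - + | + Expr1; Atom → + | n n Atom | Expr Atom1; Expr1 → ε | Atom; Atom1 → ε | n Atom11; Atom11 → Expr | -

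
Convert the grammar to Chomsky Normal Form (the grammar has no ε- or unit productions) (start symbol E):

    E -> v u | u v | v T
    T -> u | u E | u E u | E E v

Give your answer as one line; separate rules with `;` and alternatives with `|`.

E -> X1 X2 | X2 X1 | X1 T; T -> u | X2 E | X2 Y1 | E Y2; X1 -> v; X2 -> u; Y1 -> E X2; Y2 -> E X1

Introduce a nonterminal for each terminal appearing in a rule of length ≥ 2: X1 → v, X2 → u.
Binarize each right-hand side of length ≥ 3 by chaining fresh nonterminals (Y1, Y2, …): affected rules were T → X2 E X2; T → E E X1.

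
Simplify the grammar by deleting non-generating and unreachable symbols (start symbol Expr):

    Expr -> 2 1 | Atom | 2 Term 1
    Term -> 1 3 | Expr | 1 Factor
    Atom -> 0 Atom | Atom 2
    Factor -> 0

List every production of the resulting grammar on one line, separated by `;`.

Generating nonterminals: {Expr, Factor, Term}.
Reachable from Expr after that: {Expr, Factor, Term}.
Removed useless symbols: {Atom} and every production mentioning them.

Expr -> 2 1 | 2 Term 1; Term -> 1 3 | Expr | 1 Factor; Factor -> 0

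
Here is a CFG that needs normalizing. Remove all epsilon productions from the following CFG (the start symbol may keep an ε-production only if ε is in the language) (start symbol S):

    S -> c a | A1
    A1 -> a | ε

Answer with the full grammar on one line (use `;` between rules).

Nullable set = {A1, S}.
ε ∈ L(G) since S is nullable, so keep S → ε.

S -> c a | A1 | ε; A1 -> a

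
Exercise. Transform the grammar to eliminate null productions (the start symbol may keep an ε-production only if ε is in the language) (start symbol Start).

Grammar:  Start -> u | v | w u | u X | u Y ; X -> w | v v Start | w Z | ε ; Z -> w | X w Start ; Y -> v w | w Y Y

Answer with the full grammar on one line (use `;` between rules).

Start -> u | v | w u | u X | u Y; X -> w | v v Start | w Z; Z -> w | X w Start | w Start; Y -> v w | w Y Y

Nullable set = {X}.
ε ∉ L(G), so no ε-production is kept.
Add the nullable-subset variants: Z → X w Start gives X w Start | w Start.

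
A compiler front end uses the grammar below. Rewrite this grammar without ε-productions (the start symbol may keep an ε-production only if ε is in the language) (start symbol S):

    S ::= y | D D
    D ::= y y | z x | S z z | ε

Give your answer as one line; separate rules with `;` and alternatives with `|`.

S ::= y | D D | D | ε; D ::= y y | z x | S z z | z z

Nullable nonterminals: {D, S}.
ε ∈ L(G) since S is nullable, so keep S → ε.
For each production, add variants omitting each subset of nullable occurrences: S → D D gives D D | D. D → S z z gives S z z | z z.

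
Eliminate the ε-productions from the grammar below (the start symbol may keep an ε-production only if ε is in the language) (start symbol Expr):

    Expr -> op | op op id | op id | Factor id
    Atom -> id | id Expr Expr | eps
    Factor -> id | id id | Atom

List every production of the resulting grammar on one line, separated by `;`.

Nullable set = {Atom, Factor}.
ε ∉ L(G), so no ε-production is kept.
For each production, add variants omitting each subset of nullable occurrences: Expr → Factor id gives Factor id | id.

Expr -> op | op op id | op id | Factor id | id; Atom -> id | id Expr Expr; Factor -> id | id id | Atom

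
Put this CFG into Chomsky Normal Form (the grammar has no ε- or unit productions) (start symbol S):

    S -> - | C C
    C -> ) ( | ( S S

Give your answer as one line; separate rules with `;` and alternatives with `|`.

Introduce a nonterminal for each terminal appearing in a rule of length ≥ 2: X1 → ), X2 → (.
Binarize each right-hand side of length ≥ 3 by chaining fresh nonterminals (Y1, Y2, …): affected rules were C → X2 S S.

S -> - | C C; C -> X1 X2 | X2 Y1; X1 -> ); X2 -> (; Y1 -> S S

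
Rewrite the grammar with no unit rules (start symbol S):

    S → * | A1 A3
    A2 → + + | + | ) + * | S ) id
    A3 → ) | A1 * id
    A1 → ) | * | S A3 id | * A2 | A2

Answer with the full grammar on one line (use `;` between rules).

S → * | A1 A3; A2 → + + | + | ) + * | S ) id; A3 → ) | A1 * id; A1 → + + | + | ) + * | S ) id | ) | * | S A3 id | * A2

Unit pairs: A1 ⇒* {A2}.
Replace each nonterminal's rules with the union of the non-unit rules of every nonterminal it unit-derives.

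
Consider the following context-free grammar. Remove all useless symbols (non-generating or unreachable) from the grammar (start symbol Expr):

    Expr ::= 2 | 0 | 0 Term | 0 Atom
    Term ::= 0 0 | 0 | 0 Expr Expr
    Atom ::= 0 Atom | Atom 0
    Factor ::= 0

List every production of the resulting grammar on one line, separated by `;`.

Generating nonterminals: {Expr, Factor, Term}.
Reachable from Expr after that: {Expr, Term}.
Removed useless symbols: {Atom, Factor} and every production mentioning them.

Expr ::= 2 | 0 | 0 Term; Term ::= 0 0 | 0 | 0 Expr Expr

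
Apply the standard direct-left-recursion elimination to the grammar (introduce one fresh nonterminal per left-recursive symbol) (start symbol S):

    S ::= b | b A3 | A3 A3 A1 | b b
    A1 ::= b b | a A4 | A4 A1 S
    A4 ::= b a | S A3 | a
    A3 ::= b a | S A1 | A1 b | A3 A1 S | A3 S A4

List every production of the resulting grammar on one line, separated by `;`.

Left recursion appears on A3.
For A3: α = {A1 S, S A4}, β = {b a, S A1, A1 b}. Rewrite as A3 → β A3' and A3' → α A3' | ε.

S ::= b | b A3 | A3 A3 A1 | b b; A1 ::= b b | a A4 | A4 A1 S; A4 ::= b a | S A3 | a; A3 ::= b a A3' | S A1 A3' | A1 b A3'; A3' ::= A1 S A3' | S A4 A3' | ε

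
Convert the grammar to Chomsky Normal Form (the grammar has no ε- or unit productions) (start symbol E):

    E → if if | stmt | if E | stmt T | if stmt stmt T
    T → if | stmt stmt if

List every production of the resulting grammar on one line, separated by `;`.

E → X1 X1 | stmt | X1 E | X2 T | X1 Y1; T → if | X2 Y3; X1 → if; X2 → stmt; Y1 → X2 Y2; Y2 → X2 T; Y3 → X2 X1

Introduce a nonterminal for each terminal appearing in a rule of length ≥ 2: X1 → if, X2 → stmt.
Binarize each right-hand side of length ≥ 3 by chaining fresh nonterminals (Y1, Y2, …): affected rules were E → X1 X2 X2 T; T → X2 X2 X1.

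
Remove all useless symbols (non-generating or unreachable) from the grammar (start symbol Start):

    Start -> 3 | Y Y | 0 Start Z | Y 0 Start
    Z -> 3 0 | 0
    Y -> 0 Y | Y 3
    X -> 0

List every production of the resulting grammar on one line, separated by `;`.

Generating nonterminals: {Start, X, Z}.
Reachable from Start after that: {Start, Z}.
Removed useless symbols: {X, Y} and every production mentioning them.

Start -> 3 | 0 Start Z; Z -> 3 0 | 0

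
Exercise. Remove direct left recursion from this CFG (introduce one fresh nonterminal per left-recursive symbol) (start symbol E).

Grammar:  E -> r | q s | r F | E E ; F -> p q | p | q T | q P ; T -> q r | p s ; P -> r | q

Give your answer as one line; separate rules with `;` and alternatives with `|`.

Left recursion appears on E.
For E: α = {E}, β = {r, q s, r F}. Rewrite as E → β E' and E' → α E' | ε.

E -> r E' | q s E' | r F E'; F -> p q | p | q T | q P; T -> q r | p s; P -> r | q; E' -> E E' | eps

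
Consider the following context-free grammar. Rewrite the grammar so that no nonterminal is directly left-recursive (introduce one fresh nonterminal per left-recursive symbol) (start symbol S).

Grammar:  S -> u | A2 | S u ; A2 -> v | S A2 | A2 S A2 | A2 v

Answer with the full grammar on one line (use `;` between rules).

S -> u S' | A2 S'; A2 -> v A2' | S A2 A2'; S' -> u S' | epsilon; A2' -> S A2 A2' | v A2' | epsilon

Left recursion appears on S, A2.
For S: α = {u}, β = {u, A2}. Rewrite as S → β S' and S' → α S' | ε.
For A2: α = {S A2, v}, β = {v, S A2}. Rewrite as A2 → β A2' and A2' → α A2' | ε.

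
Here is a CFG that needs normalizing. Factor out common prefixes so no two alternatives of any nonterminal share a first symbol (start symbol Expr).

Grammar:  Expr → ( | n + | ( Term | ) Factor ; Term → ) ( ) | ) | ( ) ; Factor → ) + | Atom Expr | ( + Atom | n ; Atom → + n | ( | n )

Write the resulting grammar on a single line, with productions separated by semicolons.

Expr → n + | ) Factor | ( Expr1; Term → ( ) | ) Term1; Factor → ) + | Atom Expr | ( + Atom | n; Atom → + n | ( | n ); Expr1 → ε | Term; Term1 → ( ) | ε

Expr has alternatives sharing prefix '(': factor to Expr → ( Expr1 with Expr1 → ε | Term.
Term has alternatives sharing prefix ')': factor to Term → ) Term1 with Term1 → ( ) | ε.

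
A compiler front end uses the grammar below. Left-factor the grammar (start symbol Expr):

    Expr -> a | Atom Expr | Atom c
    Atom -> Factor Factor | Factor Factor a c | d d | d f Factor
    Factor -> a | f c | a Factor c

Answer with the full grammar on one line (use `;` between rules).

Expr has alternatives sharing prefix 'Atom': factor to Expr → Atom Expr1 with Expr1 → Expr | c.
Atom has alternatives sharing prefix 'Factor Factor': factor to Atom → Factor Factor Atom1 with Atom1 → ε | a c.
Atom has alternatives sharing prefix 'd': factor to Atom → d Atom2 with Atom2 → d | f Factor.
Factor has alternatives sharing prefix 'a': factor to Factor → a Factor1 with Factor1 → ε | Factor c.

Expr -> a | Atom Expr1; Atom -> Factor Factor Atom1 | d Atom2; Factor -> f c | a Factor1; Expr1 -> Expr | c; Atom1 -> ε | a c; Atom2 -> d | f Factor; Factor1 -> ε | Factor c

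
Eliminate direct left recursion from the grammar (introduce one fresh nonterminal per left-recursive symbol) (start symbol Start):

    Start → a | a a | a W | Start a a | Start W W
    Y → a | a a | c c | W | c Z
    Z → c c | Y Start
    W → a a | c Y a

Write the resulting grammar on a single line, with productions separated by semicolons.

Start is directly left-recursive.
For Start: α = {a a, W W}, β = {a, a a, a W}. Rewrite as Start → β Start1 and Start1 → α Start1 | ε.

Start → a Start1 | a a Start1 | a W Start1; Y → a | a a | c c | W | c Z; Z → c c | Y Start; W → a a | c Y a; Start1 → a a Start1 | W W Start1 | ε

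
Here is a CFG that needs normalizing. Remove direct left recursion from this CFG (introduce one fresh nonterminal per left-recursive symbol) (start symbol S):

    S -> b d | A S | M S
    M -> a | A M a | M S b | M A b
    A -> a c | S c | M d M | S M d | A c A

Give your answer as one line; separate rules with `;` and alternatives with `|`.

Directly left-recursive nonterminals: M, A.
For M: α = {S b, A b}, β = {a, A M a}. Rewrite as M → β M' and M' → α M' | ε.
For A: α = {c A}, β = {a c, S c, M d M, S M d}. Rewrite as A → β A' and A' → α A' | ε.

S -> b d | A S | M S; M -> a M' | A M a M'; A -> a c A' | S c A' | M d M A' | S M d A'; M' -> S b M' | A b M' | epsilon; A' -> c A A' | epsilon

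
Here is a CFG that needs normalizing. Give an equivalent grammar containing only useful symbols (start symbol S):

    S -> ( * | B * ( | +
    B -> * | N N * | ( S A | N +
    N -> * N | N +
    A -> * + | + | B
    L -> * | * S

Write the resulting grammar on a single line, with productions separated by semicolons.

Generating nonterminals: {A, B, L, S}.
Reachable from S after that: {A, B, S}.
Removed useless symbols: {L, N} and every production mentioning them.

S -> ( * | B * ( | +; B -> * | ( S A; A -> * + | + | B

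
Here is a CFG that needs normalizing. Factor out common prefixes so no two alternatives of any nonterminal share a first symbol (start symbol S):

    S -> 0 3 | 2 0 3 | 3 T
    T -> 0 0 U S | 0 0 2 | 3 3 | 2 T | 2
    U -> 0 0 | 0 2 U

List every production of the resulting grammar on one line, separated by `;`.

S -> 0 3 | 2 0 3 | 3 T; T -> 3 3 | 0 0 T' | 2 T''; U -> 0 U'; T' -> U S | 2; T'' -> T | ε; U' -> 0 | 2 U

T has alternatives sharing prefix '0 0': factor to T → 0 0 T' with T' → U S | 2.
T has alternatives sharing prefix '2': factor to T → 2 T'' with T'' → T | ε.
U has alternatives sharing prefix '0': factor to U → 0 U' with U' → 0 | 2 U.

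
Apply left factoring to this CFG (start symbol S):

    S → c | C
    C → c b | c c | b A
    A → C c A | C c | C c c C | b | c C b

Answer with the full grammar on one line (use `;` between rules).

C has alternatives sharing prefix 'c': factor to C → c C' with C' → b | c.
A has alternatives sharing prefix 'C c': factor to A → C c A' with A' → A | ε | c C.

S → c | C; C → b A | c C'; A → b | c C b | C c A'; C' → b | c; A' → A | eps | c C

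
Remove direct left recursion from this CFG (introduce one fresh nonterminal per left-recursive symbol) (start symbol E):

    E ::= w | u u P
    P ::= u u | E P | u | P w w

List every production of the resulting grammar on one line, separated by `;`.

E ::= w | u u P; P ::= u u P' | E P P' | u P'; P' ::= w w P' | ε

P is directly left-recursive.
For P: α = {w w}, β = {u u, E P, u}. Rewrite as P → β P' and P' → α P' | ε.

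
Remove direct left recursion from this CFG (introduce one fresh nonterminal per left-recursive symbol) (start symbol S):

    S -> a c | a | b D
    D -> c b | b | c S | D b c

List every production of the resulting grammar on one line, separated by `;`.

S -> a c | a | b D; D -> c b D' | b D' | c S D'; D' -> b c D' | ε

Left recursion appears on D.
For D: α = {b c}, β = {c b, b, c S}. Rewrite as D → β D' and D' → α D' | ε.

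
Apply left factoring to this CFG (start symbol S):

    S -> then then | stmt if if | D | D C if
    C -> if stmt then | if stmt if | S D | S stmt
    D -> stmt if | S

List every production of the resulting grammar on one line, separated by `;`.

S has alternatives sharing prefix 'D': factor to S → D S' with S' → ε | C if.
C has alternatives sharing prefix 'if stmt': factor to C → if stmt C' with C' → then | if.
C has alternatives sharing prefix 'S': factor to C → S C'' with C'' → D | stmt.

S -> then then | stmt if if | D S'; C -> if stmt C' | S C''; D -> stmt if | S; S' -> ε | C if; C' -> then | if; C'' -> D | stmt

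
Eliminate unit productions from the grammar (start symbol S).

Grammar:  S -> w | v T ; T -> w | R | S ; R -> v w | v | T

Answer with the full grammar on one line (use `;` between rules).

Unit pairs: R ⇒* {S, T}; T ⇒* {R, S}.
For each unit pair (A, B), copy every non-unit production of B to A, then drop all unit productions.

S -> w | v T; T -> w | v T | v w | v; R -> w | v T | v w | v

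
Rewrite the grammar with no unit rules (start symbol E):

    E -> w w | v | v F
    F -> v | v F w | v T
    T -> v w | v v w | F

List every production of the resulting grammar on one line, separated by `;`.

E -> w w | v | v F; F -> v | v F w | v T; T -> v | v F w | v T | v w | v v w

Unit pairs: T ⇒* {F}.
Replace each nonterminal's rules with the union of the non-unit rules of every nonterminal it unit-derives.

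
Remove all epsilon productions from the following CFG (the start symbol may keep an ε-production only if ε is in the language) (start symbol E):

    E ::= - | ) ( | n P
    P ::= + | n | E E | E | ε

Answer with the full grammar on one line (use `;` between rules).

E ::= - | ) ( | n P | n; P ::= + | n | E E | E

The nullable symbols are {P}.
ε ∉ L(G), so no ε-production is kept.
Expand every rule over subsets of its nullable positions: E → n P gives n P | n.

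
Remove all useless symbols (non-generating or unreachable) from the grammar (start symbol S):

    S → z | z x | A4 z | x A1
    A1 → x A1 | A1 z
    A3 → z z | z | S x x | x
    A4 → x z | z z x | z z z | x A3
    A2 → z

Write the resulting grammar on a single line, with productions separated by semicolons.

Generating nonterminals: {A2, A3, A4, S}.
Reachable from S after that: {A3, A4, S}.
Removed useless symbols: {A1, A2} and every production mentioning them.

S → z | z x | A4 z; A3 → z z | z | S x x | x; A4 → x z | z z x | z z z | x A3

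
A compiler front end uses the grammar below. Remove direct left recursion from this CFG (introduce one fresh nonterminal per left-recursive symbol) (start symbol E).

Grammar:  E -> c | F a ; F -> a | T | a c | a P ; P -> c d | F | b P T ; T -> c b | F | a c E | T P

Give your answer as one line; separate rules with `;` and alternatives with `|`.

E -> c | F a; F -> a | T | a c | a P; P -> c d | F | b P T; T -> c b T' | F T' | a c E T'; T' -> P T' | ε

T is directly left-recursive.
For T: α = {P}, β = {c b, F, a c E}. Rewrite as T → β T' and T' → α T' | ε.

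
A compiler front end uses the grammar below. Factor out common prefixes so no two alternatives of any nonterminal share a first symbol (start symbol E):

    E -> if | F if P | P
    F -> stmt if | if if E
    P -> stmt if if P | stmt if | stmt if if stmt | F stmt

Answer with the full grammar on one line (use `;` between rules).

E -> if | F if P | P; F -> stmt if | if if E; P -> F stmt | stmt if P'; P' -> epsilon | if P''; P'' -> P | stmt

P has alternatives sharing prefix 'stmt if': factor to P → stmt if P' with P' → if P | ε | if stmt.
P' has alternatives sharing prefix 'if': factor to P' → if P'' with P'' → P | stmt.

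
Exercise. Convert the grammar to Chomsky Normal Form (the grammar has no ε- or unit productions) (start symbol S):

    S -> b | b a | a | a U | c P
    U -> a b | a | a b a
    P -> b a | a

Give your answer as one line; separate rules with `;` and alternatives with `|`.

S -> b | X1 X2 | a | X2 U | X3 P; U -> X2 X1 | a | X2 Y1; P -> X1 X2 | a; X1 -> b; X2 -> a; X3 -> c; Y1 -> X1 X2

Introduce a nonterminal for each terminal appearing in a rule of length ≥ 2: X1 → b, X2 → a, X3 → c.
Binarize each right-hand side of length ≥ 3 by chaining fresh nonterminals (Y1, Y2, …): affected rules were U → X2 X1 X2.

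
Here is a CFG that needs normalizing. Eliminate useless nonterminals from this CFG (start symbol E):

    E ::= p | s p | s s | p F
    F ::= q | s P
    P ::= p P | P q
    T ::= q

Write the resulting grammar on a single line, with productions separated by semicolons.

E ::= p | s p | s s | p F; F ::= q

Generating nonterminals: {E, F, T}.
Reachable from E after that: {E, F}.
Removed useless symbols: {P, T} and every production mentioning them.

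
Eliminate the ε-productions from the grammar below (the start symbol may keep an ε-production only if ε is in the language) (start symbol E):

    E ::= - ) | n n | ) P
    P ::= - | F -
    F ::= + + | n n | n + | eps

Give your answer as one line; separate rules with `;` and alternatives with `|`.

E ::= - ) | n n | ) P; P ::= - | F -; F ::= + + | n n | n +

Nullable nonterminals: {F}.
ε ∉ L(G), so no ε-production is kept.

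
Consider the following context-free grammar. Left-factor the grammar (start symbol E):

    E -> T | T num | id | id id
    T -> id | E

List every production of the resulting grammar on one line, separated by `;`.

E has alternatives sharing prefix 'T': factor to E → T E' with E' → ε | num.
E has alternatives sharing prefix 'id': factor to E → id E'' with E'' → ε | id.

E -> T E' | id E''; T -> id | E; E' -> ε | num; E'' -> ε | id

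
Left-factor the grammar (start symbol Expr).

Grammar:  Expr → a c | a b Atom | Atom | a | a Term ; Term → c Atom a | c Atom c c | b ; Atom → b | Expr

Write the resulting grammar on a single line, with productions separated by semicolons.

Expr → Atom | a Expr1; Term → b | c Atom Term1; Atom → b | Expr; Expr1 → c | b Atom | ε | Term; Term1 → a | c c

Expr has alternatives sharing prefix 'a': factor to Expr → a Expr1 with Expr1 → c | b Atom | ε | Term.
Term has alternatives sharing prefix 'c Atom': factor to Term → c Atom Term1 with Term1 → a | c c.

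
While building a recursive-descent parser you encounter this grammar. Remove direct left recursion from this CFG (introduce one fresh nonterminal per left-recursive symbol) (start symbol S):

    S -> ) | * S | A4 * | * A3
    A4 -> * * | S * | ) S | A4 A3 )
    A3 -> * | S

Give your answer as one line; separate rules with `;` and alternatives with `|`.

Directly left-recursive nonterminal: A4.
For A4: α = {A3 )}, β = {* *, S *, ) S}. Rewrite as A4 → β A4' and A4' → α A4' | ε.

S -> ) | * S | A4 * | * A3; A4 -> * * A4' | S * A4' | ) S A4'; A3 -> * | S; A4' -> A3 ) A4' | ε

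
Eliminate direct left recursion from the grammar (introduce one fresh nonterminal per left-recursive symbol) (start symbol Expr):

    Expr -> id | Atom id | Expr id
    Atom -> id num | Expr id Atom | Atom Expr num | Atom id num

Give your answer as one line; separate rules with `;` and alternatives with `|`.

Directly left-recursive nonterminals: Expr, Atom.
For Expr: α = {id}, β = {id, Atom id}. Rewrite as Expr → β Expr1 and Expr1 → α Expr1 | ε.
For Atom: α = {Expr num, id num}, β = {id num, Expr id Atom}. Rewrite as Atom → β Atom1 and Atom1 → α Atom1 | ε.

Expr -> id Expr1 | Atom id Expr1; Atom -> id num Atom1 | Expr id Atom Atom1; Expr1 -> id Expr1 | ε; Atom1 -> Expr num Atom1 | id num Atom1 | ε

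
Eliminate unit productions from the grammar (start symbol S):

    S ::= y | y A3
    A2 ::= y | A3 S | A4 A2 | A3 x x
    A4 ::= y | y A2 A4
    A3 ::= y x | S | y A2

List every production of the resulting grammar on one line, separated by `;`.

Unit pairs: A3 ⇒* {S}.
For each unit pair (A, B), copy every non-unit production of B to A, then drop all unit productions.

S ::= y | y A3; A2 ::= y | A3 S | A4 A2 | A3 x x; A4 ::= y | y A2 A4; A3 ::= y | y A3 | y x | y A2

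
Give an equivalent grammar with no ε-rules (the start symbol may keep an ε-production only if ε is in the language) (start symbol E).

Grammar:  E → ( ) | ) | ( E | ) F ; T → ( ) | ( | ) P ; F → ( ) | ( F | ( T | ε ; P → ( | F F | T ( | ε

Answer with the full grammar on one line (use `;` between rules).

E → ( ) | ) | ( E | ) F; T → ( ) | ( | ) P | ); F → ( ) | ( F | ( | ( T; P → ( | F F | F | T (

The nullable symbols are {F, P}.
ε ∉ L(G), so no ε-production is kept.
Expand every rule over subsets of its nullable positions: T → ) P gives ) P | ). F → ( F gives ( F | (. P → F F gives F F | F.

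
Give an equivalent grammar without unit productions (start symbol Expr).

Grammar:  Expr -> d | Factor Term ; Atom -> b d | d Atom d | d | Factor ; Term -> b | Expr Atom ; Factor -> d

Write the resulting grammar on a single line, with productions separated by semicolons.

Unit pairs: Atom ⇒* {Factor}.
Replace each nonterminal's rules with the union of the non-unit rules of every nonterminal it unit-derives.

Expr -> d | Factor Term; Atom -> b d | d Atom d | d; Term -> b | Expr Atom; Factor -> d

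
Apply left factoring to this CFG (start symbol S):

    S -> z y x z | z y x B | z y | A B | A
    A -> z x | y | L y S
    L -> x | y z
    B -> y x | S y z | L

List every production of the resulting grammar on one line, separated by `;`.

S has alternatives sharing prefix 'z y': factor to S → z y S' with S' → x z | x B | ε.
S has alternatives sharing prefix 'A': factor to S → A S'' with S'' → B | ε.
S' has alternatives sharing prefix 'x': factor to S' → x S''' with S''' → z | B.

S -> z y S' | A S''; A -> z x | y | L y S; L -> x | y z; B -> y x | S y z | L; S' -> ε | x S'''; S'' -> B | ε; S''' -> z | B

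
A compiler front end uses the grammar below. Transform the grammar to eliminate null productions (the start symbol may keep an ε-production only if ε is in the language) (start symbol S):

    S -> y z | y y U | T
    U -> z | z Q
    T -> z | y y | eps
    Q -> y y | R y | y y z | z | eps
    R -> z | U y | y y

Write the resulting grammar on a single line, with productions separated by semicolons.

Nullable set = {Q, S, T}.
ε ∈ L(G) since S is nullable, so keep S → ε.

S -> y z | y y U | T | ε; U -> z | z Q; T -> z | y y; Q -> y y | R y | y y z | z; R -> z | U y | y y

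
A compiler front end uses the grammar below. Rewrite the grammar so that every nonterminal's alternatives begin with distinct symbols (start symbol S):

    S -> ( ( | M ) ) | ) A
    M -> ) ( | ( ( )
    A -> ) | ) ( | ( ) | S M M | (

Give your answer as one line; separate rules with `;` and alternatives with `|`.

A has alternatives sharing prefix ')': factor to A → ) A' with A' → ε | (.
A has alternatives sharing prefix '(': factor to A → ( A'' with A'' → ) | ε.

S -> ( ( | M ) ) | ) A; M -> ) ( | ( ( ); A -> S M M | ) A' | ( A''; A' -> ε | (; A'' -> ) | ε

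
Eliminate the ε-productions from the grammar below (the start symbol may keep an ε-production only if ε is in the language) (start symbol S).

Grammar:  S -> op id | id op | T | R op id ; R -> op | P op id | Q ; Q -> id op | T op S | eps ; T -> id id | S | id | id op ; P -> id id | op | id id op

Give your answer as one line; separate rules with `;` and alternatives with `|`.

S -> op id | id op | T | R op id; R -> op | P op id | Q; Q -> id op | T op S; T -> id id | S | id | id op; P -> id id | op | id id op

Nullable nonterminals: {Q, R}.
ε ∉ L(G), so no ε-production is kept.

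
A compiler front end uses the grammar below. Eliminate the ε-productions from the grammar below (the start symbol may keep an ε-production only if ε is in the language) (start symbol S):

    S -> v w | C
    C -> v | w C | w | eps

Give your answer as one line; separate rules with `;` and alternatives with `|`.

S -> v w | C | eps; C -> v | w C | w

Nullable set = {C, S}.
ε ∈ L(G) since S is nullable, so keep S → ε.
Add the nullable-subset variants: C → w C gives w C | w.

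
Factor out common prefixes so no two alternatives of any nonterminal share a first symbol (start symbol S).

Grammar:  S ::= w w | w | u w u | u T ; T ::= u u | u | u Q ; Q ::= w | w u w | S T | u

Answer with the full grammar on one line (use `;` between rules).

S ::= w S' | u S''; T ::= u T'; Q ::= S T | u | w Q'; S' ::= w | eps; S'' ::= w u | T; T' ::= u | eps | Q; Q' ::= eps | u w

S has alternatives sharing prefix 'w': factor to S → w S' with S' → w | ε.
S has alternatives sharing prefix 'u': factor to S → u S'' with S'' → w u | T.
T has alternatives sharing prefix 'u': factor to T → u T' with T' → u | ε | Q.
Q has alternatives sharing prefix 'w': factor to Q → w Q' with Q' → ε | u w.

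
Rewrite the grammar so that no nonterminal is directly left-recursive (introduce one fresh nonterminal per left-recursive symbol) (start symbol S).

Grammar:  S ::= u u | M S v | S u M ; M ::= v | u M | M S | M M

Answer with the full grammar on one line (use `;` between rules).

Directly left-recursive nonterminals: S, M.
For S: α = {u M}, β = {u u, M S v}. Rewrite as S → β S' and S' → α S' | ε.
For M: α = {S, M}, β = {v, u M}. Rewrite as M → β M' and M' → α M' | ε.

S ::= u u S' | M S v S'; M ::= v M' | u M M'; S' ::= u M S' | ε; M' ::= S M' | M M' | ε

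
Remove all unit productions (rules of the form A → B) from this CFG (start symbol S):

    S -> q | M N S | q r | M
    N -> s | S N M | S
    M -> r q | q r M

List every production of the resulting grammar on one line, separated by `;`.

Unit pairs: N ⇒* {M, S}; S ⇒* {M}.
Replace each nonterminal's rules with the union of the non-unit rules of every nonterminal it unit-derives.

S -> q | M N S | q r | r q | q r M; N -> q | M N S | q r | s | S N M | r q | q r M; M -> r q | q r M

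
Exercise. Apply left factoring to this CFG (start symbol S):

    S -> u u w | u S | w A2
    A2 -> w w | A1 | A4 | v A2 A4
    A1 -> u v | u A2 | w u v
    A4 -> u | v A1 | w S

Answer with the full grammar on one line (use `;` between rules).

S -> w A2 | u S'; A2 -> w w | A1 | A4 | v A2 A4; A1 -> w u v | u A1'; A4 -> u | v A1 | w S; S' -> u w | S; A1' -> v | A2

S has alternatives sharing prefix 'u': factor to S → u S' with S' → u w | S.
A1 has alternatives sharing prefix 'u': factor to A1 → u A1' with A1' → v | A2.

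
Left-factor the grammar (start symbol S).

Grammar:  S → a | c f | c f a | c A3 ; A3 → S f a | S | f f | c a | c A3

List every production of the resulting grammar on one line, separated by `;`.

S has alternatives sharing prefix 'c': factor to S → c S' with S' → f | f a | A3.
A3 has alternatives sharing prefix 'S': factor to A3 → S A3' with A3' → f a | ε.
A3 has alternatives sharing prefix 'c': factor to A3 → c A3'' with A3'' → a | A3.
S' has alternatives sharing prefix 'f': factor to S' → f S'' with S'' → ε | a.

S → a | c S'; A3 → f f | S A3' | c A3''; S' → A3 | f S''; A3' → f a | ε; A3'' → a | A3; S'' → ε | a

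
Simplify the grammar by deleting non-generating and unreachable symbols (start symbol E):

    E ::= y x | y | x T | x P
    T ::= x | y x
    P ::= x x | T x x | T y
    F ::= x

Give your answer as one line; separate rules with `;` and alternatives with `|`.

Generating nonterminals: {E, F, P, T}.
Reachable from E after that: {E, P, T}.
Removed useless symbols: {F} and every production mentioning them.

E ::= y x | y | x T | x P; T ::= x | y x; P ::= x x | T x x | T y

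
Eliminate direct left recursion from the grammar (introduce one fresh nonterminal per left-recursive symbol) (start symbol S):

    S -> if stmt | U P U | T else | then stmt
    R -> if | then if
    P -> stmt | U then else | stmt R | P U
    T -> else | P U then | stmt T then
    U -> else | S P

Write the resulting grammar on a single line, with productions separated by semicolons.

S -> if stmt | U P U | T else | then stmt; R -> if | then if; P -> stmt P' | U then else P' | stmt R P'; T -> else | P U then | stmt T then; U -> else | S P; P' -> U P' | ε

Left recursion appears on P.
For P: α = {U}, β = {stmt, U then else, stmt R}. Rewrite as P → β P' and P' → α P' | ε.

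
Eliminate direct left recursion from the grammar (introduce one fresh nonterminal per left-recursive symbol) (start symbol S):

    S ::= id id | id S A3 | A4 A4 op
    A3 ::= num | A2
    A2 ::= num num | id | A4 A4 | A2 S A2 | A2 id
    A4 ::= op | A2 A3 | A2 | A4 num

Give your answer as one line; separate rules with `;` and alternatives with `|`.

Left recursion appears on A2, A4.
For A2: α = {S A2, id}, β = {num num, id, A4 A4}. Rewrite as A2 → β A2' and A2' → α A2' | ε.
For A4: α = {num}, β = {op, A2 A3, A2}. Rewrite as A4 → β A4' and A4' → α A4' | ε.

S ::= id id | id S A3 | A4 A4 op; A3 ::= num | A2; A2 ::= num num A2' | id A2' | A4 A4 A2'; A4 ::= op A4' | A2 A3 A4' | A2 A4'; A2' ::= S A2 A2' | id A2' | eps; A4' ::= num A4' | eps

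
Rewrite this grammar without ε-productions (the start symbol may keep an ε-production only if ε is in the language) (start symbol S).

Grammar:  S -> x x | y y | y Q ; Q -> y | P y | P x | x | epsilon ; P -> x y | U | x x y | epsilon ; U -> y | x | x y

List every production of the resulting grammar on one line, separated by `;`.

S -> x x | y y | y Q | y; Q -> y | P y | P x | x; P -> x y | U | x x y; U -> y | x | x y

Nullable nonterminals: {P, Q}.
ε ∉ L(G), so no ε-production is kept.
Expand every rule over subsets of its nullable positions: S → y Q gives y Q | y. Q → P x gives P x | x.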